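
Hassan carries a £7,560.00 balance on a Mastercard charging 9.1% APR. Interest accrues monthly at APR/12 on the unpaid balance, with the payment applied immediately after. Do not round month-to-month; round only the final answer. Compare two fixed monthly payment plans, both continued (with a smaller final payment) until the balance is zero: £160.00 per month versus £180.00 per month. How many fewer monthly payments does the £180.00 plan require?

8 fewer payments

Monthly rate r = 9.1%/12 = 0.758333% = 0.00758333.
At £160.00/mo: n = ⌈−ln(1 − rB₀/P)/ln(1+r)⌉ = 59 payments (last £116.18); total interest = total paid − £7,560.00 = £1,836.18.
At £180.00/mo: 51 payments (last £136.48); total interest £1,576.48.
Payments saved = 59 − 51 = 8.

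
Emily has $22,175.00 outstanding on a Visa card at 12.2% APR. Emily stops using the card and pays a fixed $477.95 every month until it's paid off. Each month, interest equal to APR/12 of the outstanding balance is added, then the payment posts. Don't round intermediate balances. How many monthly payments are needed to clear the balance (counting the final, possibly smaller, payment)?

64 payments

Monthly rate r = 12.2%/12 = 1.01667% = 0.0101667.
Recurrence: B ← B·(1+r) − $477.95.
Month 1: interest $225.45; balance after payment $21,922.50.
Month 2: interest $222.88; balance after payment $21,667.42.
Closed form: n = −ln(1 − rB₀/P)/ln(1+r) = −ln(0.52831)/ln(1.01017) ≈ 63.080, so the balance reaches zero during payment 64.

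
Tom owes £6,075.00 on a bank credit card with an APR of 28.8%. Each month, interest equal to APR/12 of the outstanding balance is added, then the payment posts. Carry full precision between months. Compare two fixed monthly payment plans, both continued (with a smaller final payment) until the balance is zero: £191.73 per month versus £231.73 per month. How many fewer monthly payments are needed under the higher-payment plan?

19 fewer payments

Monthly rate r = 28.8%/12 = 2.4% = 0.024.
At £191.73/mo: n = ⌈−ln(1 − rB₀/P)/ln(1+r)⌉ = 61 payments (last £48.76); total interest = total paid − £6,075.00 = £5,477.56.
At £231.73/mo: 42 payments (last £192.51); total interest £3,618.44.
Payments saved = 61 − 42 = 19.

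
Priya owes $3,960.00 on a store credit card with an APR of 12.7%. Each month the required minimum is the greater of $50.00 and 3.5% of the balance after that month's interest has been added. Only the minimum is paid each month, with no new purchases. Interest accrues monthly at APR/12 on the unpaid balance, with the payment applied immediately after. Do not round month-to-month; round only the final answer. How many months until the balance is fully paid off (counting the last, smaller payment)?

Monthly rate r = 12.7%/12 = 1.05833% = 0.0105833.
While 3.5% of the post-interest balance exceeds $50.00, each month B ← (B·(1+r))·(1 − 0.035), i.e. B shrinks by the factor (1+r)·0.965 = 0.97521.
This holds for months 1–42. Entering month 43 the balance is $1,379.98; 3.5% of the post-interest balance is now below $50.00, so the flat $50.00 minimum applies from here.
From month 43 a fixed $50.00 at rate r clears $1,379.98 in 33 more payments. Total: 42 + 33 = 75 months.

75 months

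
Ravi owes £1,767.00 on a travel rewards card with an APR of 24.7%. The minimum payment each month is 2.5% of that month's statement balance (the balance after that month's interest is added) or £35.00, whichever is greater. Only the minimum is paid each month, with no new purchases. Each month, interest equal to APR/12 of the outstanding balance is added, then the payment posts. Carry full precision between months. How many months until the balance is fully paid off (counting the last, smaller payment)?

Monthly rate r = 24.7%/12 = 2.05833% = 0.0205833.
While 2.5% of the post-interest balance exceeds £35.00, each month B ← (B·(1+r))·(1 − 0.025), i.e. B shrinks by the factor (1+r)·0.975 = 0.99507.
This holds for months 1–52. Entering month 53 the balance is £1,366.46; 2.5% of the post-interest balance is now below £35.00, so the flat £35.00 minimum applies from here.
From month 53 a fixed £35.00 at rate r clears £1,366.46 in 80 more payments. Total: 52 + 80 = 132 months.

132 months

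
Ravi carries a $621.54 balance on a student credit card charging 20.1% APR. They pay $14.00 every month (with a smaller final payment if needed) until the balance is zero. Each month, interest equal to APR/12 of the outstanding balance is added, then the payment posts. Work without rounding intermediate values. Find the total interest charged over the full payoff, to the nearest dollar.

Monthly rate r = 20.1%/12 = 1.675% = 0.01675.
Payoff takes n = ⌈−ln(1 − rB₀/P)/ln(1+r)⌉ = ⌈81.940⌉ = 82 payments; the last is $13.17.
Total paid = 81·$14.00 + $13.17 = $1,147.17.
Total interest = total paid − principal = $1,147.17 − $621.54 = $525.63.

$526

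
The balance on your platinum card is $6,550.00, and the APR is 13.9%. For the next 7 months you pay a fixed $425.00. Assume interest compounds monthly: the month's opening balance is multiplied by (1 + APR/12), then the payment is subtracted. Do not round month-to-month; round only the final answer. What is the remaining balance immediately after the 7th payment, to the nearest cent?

$4,019.51

Monthly rate r = 13.9%/12 = 1.15833% = 0.0115833.
Each month: B ← B·(1+r) − $425.00.
Month 1: interest $75.87; balance after payment $6,200.87.
Month 2: interest $71.83; balance after payment $5,847.70.
Month 3: interest $67.74; balance after payment $5,490.43.
Month 4: interest $63.60; balance after payment $5,129.03.
Month 5: interest $59.41; balance after payment $4,763.44.
Month 6: interest $55.18; balance after payment $4,393.62.
Month 7: interest $50.89; balance after payment $4,019.51.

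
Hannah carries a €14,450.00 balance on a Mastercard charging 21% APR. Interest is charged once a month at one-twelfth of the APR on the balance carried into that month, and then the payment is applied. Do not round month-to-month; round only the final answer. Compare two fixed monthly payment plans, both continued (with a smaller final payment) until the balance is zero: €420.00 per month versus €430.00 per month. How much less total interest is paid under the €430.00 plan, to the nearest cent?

€325.97

Monthly rate r = 21%/12 = 1.75% = 0.0175.
At €420.00/mo: n = ⌈−ln(1 − rB₀/P)/ln(1+r)⌉ = 54 payments (last €49.64); total interest = total paid − €14,450.00 = €7,859.64.
At €430.00/mo: 52 payments (last €53.67); total interest €7,533.67.
Interest saved = €7,859.64 − €7,533.67 = €325.97.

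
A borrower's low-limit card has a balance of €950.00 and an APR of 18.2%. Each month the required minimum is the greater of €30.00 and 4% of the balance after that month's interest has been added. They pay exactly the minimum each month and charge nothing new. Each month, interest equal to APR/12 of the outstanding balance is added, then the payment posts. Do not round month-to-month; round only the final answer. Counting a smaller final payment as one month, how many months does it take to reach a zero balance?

Monthly rate r = 18.2%/12 = 1.51667% = 0.0151667.
While 4% of the post-interest balance exceeds €30.00, each month B ← (B·(1+r))·(1 − 0.04), i.e. B shrinks by the factor (1+r)·0.96 = 0.97456.
This holds for months 1–10. Entering month 11 the balance is €734.19; 4% of the post-interest balance is now below €30.00, so the flat €30.00 minimum applies from here.
From month 11 a fixed €30.00 at rate r clears €734.19 in 31 more payments. Total: 10 + 31 = 41 months.

41 months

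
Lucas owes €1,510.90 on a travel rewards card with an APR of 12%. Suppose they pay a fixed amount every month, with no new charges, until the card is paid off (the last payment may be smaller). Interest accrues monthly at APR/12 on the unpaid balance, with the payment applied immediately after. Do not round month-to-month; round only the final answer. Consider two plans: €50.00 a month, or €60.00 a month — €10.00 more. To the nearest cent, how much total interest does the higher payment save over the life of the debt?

€58.61

Monthly rate r = 12%/12 = 1% = 0.01.
At €50.00/mo: n = ⌈−ln(1 − rB₀/P)/ln(1+r)⌉ = 37 payments (last €7.98); total interest = total paid − €1,510.90 = €297.08.
At €60.00/mo: 30 payments (last €9.37); total interest €238.47.
Interest saved = €297.08 − €238.47 = €58.61.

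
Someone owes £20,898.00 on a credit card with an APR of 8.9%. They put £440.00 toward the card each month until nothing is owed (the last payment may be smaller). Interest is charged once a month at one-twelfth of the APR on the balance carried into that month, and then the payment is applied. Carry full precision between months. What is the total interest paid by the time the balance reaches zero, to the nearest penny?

£4,960.71

Monthly rate r = 8.9%/12 = 0.741667% = 0.00741667.
Payoff takes n = ⌈−ln(1 − rB₀/P)/ln(1+r)⌉ = ⌈58.769⌉ = 59 payments; the last is £338.71.
Total paid = 58·£440.00 + £338.71 = £25,858.71.
Total interest = total paid − principal = £25,858.71 − £20,898.00 = £4,960.71.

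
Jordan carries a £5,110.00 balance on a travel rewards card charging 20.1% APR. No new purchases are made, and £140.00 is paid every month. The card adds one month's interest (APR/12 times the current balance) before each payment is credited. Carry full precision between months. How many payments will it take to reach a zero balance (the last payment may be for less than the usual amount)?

57 payments

Monthly rate r = 20.1%/12 = 1.675% = 0.01675.
Recurrence: B ← B·(1+r) − £140.00.
Month 1: interest £85.59; balance after payment £5,055.59.
Month 2: interest £84.68; balance after payment £5,000.27.
Closed form: n = −ln(1 − rB₀/P)/ln(1+r) = −ln(0.38862)/ln(1.01675) ≈ 56.898, so the balance reaches zero during payment 57.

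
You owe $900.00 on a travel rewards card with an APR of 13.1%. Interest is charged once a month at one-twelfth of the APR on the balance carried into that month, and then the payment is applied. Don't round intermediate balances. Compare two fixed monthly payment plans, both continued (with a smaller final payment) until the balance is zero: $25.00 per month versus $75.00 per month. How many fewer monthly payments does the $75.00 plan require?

33 fewer payments

Monthly rate r = 13.1%/12 = 1.09167% = 0.0109167.
At $25.00/mo: n = ⌈−ln(1 − rB₀/P)/ln(1+r)⌉ = 46 payments (last $24.50); total interest = total paid − $900.00 = $249.50.
At $75.00/mo: 13 payments (last $69.95); total interest $69.95.
Payments saved = 46 − 13 = 33.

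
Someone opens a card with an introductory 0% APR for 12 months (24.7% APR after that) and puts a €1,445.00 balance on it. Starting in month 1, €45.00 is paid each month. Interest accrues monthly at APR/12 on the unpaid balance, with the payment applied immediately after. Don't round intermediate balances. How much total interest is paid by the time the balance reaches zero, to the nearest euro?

€275

Promo months 1–12 at r₀ = 0%/12 = 0; months 13+ at r₁ = 24.7%/12 = 0.0205833.
After month 12 (no interest yet): B = €1,445.00 − 12·€45.00 = €905.00.
Then at r₁ with €45.00/mo: n₂ = −ln(1 − r₁·B/P)/ln(1+r₁) ≈ 26.23 → 27 more payments.
Total paid = 38·€45.00 + €10.29 = €1,720.29; interest = €1,720.29 − €1,445.00 = €275.29.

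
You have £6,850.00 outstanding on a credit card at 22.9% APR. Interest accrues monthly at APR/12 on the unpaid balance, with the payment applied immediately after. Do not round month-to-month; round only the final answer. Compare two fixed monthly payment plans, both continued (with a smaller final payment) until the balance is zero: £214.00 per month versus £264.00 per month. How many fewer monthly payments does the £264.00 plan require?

13 fewer payments

Monthly rate r = 22.9%/12 = 1.90833% = 0.0190833.
At £214.00/mo: n = ⌈−ln(1 − rB₀/P)/ln(1+r)⌉ = 50 payments (last £198.30); total interest = total paid − £6,850.00 = £3,834.30.
At £264.00/mo: 37 payments (last £41.89); total interest £2,695.89.
Payments saved = 50 − 37 = 13.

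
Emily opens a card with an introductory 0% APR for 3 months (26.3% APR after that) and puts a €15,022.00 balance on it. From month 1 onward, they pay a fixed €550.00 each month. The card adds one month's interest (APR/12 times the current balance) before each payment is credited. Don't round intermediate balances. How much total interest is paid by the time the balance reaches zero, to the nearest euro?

Promo months 1–3 at r₀ = 0%/12 = 0; months 4+ at r₁ = 26.3%/12 = 0.0219167.
After month 3 (no interest yet): B = €15,022.00 − 3·€550.00 = €13,372.00.
Then at r₁ with €550.00/mo: n₂ = −ln(1 − r₁·B/P)/ln(1+r₁) ≈ 35.11 → 36 more payments.
Total paid = 38·€550.00 + €59.30 = €20,959.30; interest = €20,959.30 − €15,022.00 = €5,937.30.

€5,937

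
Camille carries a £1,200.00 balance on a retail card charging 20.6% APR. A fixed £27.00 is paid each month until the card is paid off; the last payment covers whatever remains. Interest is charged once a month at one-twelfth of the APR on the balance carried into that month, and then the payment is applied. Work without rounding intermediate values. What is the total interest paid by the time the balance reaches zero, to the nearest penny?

£1,083.56

Monthly rate r = 20.6%/12 = 1.71667% = 0.0171667.
Payoff takes n = ⌈−ln(1 − rB₀/P)/ln(1+r)⌉ = ⌈84.574⌉ = 85 payments; the last is £15.56.
Total paid = 84·£27.00 + £15.56 = £2,283.56.
Total interest = total paid − principal = £2,283.56 − £1,200.00 = £1,083.56.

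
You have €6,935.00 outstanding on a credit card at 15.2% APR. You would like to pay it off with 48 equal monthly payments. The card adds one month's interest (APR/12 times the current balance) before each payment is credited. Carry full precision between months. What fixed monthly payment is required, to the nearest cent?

€193.71

Monthly rate r = 15.2%/12 = 1.26667% = 0.0126667.
Level-payment amortization: P = B₀·r / (1 − (1+r)^(−n)) = 6935.00·0.0126667 / (1 − 1.01267^(−48)).
Denominator 1 − (1+r)^(−48) = 0.453478453.
P = 87.8433 / 0.453478453 ≈ 193.71.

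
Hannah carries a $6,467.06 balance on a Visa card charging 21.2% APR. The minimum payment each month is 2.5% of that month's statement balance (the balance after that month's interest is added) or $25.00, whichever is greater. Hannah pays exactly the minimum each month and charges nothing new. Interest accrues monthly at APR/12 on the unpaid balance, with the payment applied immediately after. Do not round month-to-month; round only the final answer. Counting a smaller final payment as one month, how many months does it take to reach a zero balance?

310 months

Monthly rate r = 21.2%/12 = 1.76667% = 0.0176667.
While 2.5% of the post-interest balance exceeds $25.00, each month B ← (B·(1+r))·(1 − 0.025), i.e. B shrinks by the factor (1+r)·0.975 = 0.99223.
This holds for months 1–242. Entering month 243 the balance is $978.06; 2.5% of the post-interest balance is now below $25.00, so the flat $25.00 minimum applies from here.
From month 243 a fixed $25.00 at rate r clears $978.06 in 68 more payments. Total: 242 + 68 = 310 months.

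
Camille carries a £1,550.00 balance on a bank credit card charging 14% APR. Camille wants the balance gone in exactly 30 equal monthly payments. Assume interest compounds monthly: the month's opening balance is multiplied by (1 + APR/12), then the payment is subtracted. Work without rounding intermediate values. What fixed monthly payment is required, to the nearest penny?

Monthly rate r = 14%/12 = 1.16667% = 0.0116667.
Level-payment amortization: P = B₀·r / (1 − (1+r)^(−n)) = 1550.00·0.0116667 / (1 − 1.01167^(−30)).
Denominator 1 − (1+r)^(−30) = 0.293882818.
P = 18.0833 / 0.293882818 ≈ 61.53.

£61.53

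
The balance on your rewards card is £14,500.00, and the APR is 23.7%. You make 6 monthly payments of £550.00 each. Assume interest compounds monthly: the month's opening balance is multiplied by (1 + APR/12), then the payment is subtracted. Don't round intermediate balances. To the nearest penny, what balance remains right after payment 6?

£12,838.06

Monthly rate r = 23.7%/12 = 1.975% = 0.01975.
Each month: B ← B·(1+r) − £550.00.
Month 1: interest £286.38; balance after payment £14,236.38.
Month 2: interest £281.17; balance after payment £13,967.54.
Month 3: interest £275.86; balance after payment £13,693.40.
Month 4: interest £270.44; balance after payment £13,413.85.
Month 5: interest £264.92; balance after payment £13,128.77.
Month 6: interest £259.29; balance after payment £12,838.06.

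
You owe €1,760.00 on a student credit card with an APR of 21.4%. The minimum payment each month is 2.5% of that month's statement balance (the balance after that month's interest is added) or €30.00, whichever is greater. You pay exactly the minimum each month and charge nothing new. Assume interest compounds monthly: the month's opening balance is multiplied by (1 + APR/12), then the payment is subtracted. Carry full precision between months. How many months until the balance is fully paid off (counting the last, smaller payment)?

Monthly rate r = 21.4%/12 = 1.78333% = 0.0178333.
While 2.5% of the post-interest balance exceeds €30.00, each month B ← (B·(1+r))·(1 − 0.025), i.e. B shrinks by the factor (1+r)·0.975 = 0.99239.
This holds for months 1–53. Entering month 54 the balance is €1,173.87; 2.5% of the post-interest balance is now below €30.00, so the flat €30.00 minimum applies from here.
From month 54 a fixed €30.00 at rate r clears €1,173.87 in 68 more payments. Total: 53 + 68 = 121 months.

121 months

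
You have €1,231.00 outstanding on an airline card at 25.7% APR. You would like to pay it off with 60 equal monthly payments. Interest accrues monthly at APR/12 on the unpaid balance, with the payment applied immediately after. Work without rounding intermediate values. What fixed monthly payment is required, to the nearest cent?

€36.64

Monthly rate r = 25.7%/12 = 2.14167% = 0.0214167.
Level-payment amortization: P = B₀·r / (1 − (1+r)^(−n)) = 1231.00·0.0214167 / (1 − 1.02142^(−60)).
Denominator 1 − (1+r)^(−60) = 0.719570565.
P = 26.3639 / 0.719570565 ≈ 36.64.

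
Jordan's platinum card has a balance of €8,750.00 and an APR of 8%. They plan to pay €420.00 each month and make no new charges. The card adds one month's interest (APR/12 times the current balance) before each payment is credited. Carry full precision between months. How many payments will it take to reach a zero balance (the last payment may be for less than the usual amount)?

23 months

Monthly rate r = 8%/12 = 0.666667% = 0.00666667.
Recurrence: B ← B·(1+r) − €420.00.
Month 1: interest €58.33; balance after payment €8,388.33.
Month 2: interest €55.92; balance after payment €8,024.26.
Closed form: n = −ln(1 − rB₀/P)/ln(1+r) = −ln(0.86111)/ln(1.00667) ≈ 22.504, so the balance reaches zero during payment 23.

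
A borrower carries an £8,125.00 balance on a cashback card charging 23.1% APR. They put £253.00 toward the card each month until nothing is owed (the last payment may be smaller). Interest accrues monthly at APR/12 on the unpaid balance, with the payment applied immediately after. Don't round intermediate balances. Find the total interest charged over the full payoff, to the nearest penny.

£4,651.95

Monthly rate r = 23.1%/12 = 1.925% = 0.01925.
Payoff takes n = ⌈−ln(1 − rB₀/P)/ln(1+r)⌉ = ⌈50.499⌉ = 51 payments; the last is £126.95.
Total paid = 50·£253.00 + £126.95 = £12,776.95.
Total interest = total paid − principal = £12,776.95 − £8,125.00 = £4,651.95.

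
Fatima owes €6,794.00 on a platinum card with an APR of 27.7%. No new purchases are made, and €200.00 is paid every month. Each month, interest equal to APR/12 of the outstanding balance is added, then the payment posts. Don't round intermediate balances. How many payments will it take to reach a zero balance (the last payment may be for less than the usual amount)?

68 payments

Monthly rate r = 27.7%/12 = 2.30833% = 0.0230833.
Recurrence: B ← B·(1+r) − €200.00.
Month 1: interest €156.83; balance after payment €6,750.83.
Month 2: interest €155.83; balance after payment €6,706.66.
Closed form: n = −ln(1 − rB₀/P)/ln(1+r) = −ln(0.21586)/ln(1.02308) ≈ 67.181, so the balance reaches zero during payment 68.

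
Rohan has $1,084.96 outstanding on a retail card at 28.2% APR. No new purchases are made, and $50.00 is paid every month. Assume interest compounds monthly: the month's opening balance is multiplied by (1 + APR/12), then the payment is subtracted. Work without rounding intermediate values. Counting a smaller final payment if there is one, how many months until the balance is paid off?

31 payments

Monthly rate r = 28.2%/12 = 2.35% = 0.0235.
Recurrence: B ← B·(1+r) − $50.00.
Month 1: interest $25.50; balance after payment $1,060.46.
Month 2: interest $24.92; balance after payment $1,035.38.
Closed form: n = −ln(1 − rB₀/P)/ln(1+r) = −ln(0.49007)/ln(1.0235) ≈ 30.705, so the balance reaches zero during payment 31.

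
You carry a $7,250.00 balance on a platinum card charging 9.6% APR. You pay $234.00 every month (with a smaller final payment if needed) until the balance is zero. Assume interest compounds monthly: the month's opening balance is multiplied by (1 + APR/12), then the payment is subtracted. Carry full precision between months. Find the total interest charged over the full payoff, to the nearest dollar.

$1,115

Monthly rate r = 9.6%/12 = 0.8% = 0.008.
Payoff takes n = ⌈−ln(1 − rB₀/P)/ln(1+r)⌉ = ⌈35.747⌉ = 36 payments; the last is $174.94.
Total paid = 35·$234.00 + $174.94 = $8,364.94.
Total interest = total paid − principal = $8,364.94 − $7,250.00 = $1,114.94.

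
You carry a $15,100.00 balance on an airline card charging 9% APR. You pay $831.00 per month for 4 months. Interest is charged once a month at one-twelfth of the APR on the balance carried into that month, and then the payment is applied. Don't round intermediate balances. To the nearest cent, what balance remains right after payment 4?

Monthly rate r = 9%/12 = 0.75% = 0.0075.
Each month: B ← B·(1+r) − $831.00.
Month 1: interest $113.25; balance after payment $14,382.25.
Month 2: interest $107.87; balance after payment $13,659.12.
Month 3: interest $102.44; balance after payment $12,930.56.
Month 4: interest $96.98; balance after payment $12,196.54.

$12,196.54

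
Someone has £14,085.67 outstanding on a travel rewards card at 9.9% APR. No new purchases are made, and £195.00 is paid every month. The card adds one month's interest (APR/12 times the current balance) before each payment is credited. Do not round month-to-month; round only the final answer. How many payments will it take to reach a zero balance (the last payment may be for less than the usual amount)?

111 payments

Monthly rate r = 9.9%/12 = 0.825% = 0.00825.
Recurrence: B ← B·(1+r) − £195.00.
Month 1: interest £116.21; balance after payment £14,006.88.
Month 2: interest £115.56; balance after payment £13,927.43.
Closed form: n = −ln(1 − rB₀/P)/ln(1+r) = −ln(0.40407)/ln(1.00825) ≈ 110.292, so the balance reaches zero during payment 111.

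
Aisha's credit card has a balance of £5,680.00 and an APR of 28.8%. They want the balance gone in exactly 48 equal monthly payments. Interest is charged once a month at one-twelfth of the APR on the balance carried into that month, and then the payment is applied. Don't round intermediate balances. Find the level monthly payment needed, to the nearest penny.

£200.57

Monthly rate r = 28.8%/12 = 2.4% = 0.024.
Level-payment amortization: P = B₀·r / (1 − (1+r)^(−n)) = 5680.00·0.024 / (1 − 1.024^(−48)).
Denominator 1 − (1+r)^(−48) = 0.679666705.
P = 136.32 / 0.679666705 ≈ 200.57.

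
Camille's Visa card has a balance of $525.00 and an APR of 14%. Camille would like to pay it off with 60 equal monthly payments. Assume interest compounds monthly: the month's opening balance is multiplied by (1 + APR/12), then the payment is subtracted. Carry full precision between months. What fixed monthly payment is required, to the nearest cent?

$12.22

Monthly rate r = 14%/12 = 1.16667% = 0.0116667.
Level-payment amortization: P = B₀·r / (1 − (1+r)^(−n)) = 525.00·0.0116667 / (1 − 1.01167^(−60)).
Denominator 1 − (1+r)^(−60) = 0.501398525.
P = 6.125 / 0.501398525 ≈ 12.22.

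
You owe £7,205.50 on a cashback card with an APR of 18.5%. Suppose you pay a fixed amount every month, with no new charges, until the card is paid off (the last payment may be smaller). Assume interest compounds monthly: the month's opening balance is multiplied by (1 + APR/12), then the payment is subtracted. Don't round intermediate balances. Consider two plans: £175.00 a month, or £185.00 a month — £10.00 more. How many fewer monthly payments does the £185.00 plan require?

6 fewer payments

Monthly rate r = 18.5%/12 = 1.54167% = 0.0154167.
At £175.00/mo: n = ⌈−ln(1 − rB₀/P)/ln(1+r)⌉ = 66 payments (last £146.50); total interest = total paid − £7,205.50 = £4,316.00.
At £185.00/mo: 60 payments (last £178.94); total interest £3,888.44.
Payments saved = 66 − 60 = 6.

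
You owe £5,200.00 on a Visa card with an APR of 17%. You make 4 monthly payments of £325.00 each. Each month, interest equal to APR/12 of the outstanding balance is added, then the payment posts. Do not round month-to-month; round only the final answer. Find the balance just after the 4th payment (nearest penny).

Monthly rate r = 17%/12 = 1.41667% = 0.0141667.
Each month: B ← B·(1+r) − £325.00.
Month 1: interest £73.67; balance after payment £4,948.67.
Month 2: interest £70.11; balance after payment £4,693.77.
Month 3: interest £66.50; balance after payment £4,435.27.
Month 4: interest £62.83; balance after payment £4,173.10.

£4,173.10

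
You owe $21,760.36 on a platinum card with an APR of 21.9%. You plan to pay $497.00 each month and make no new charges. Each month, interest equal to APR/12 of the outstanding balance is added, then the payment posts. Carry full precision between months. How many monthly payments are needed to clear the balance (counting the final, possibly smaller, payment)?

Monthly rate r = 21.9%/12 = 1.825% = 0.01825.
Recurrence: B ← B·(1+r) − $497.00.
Month 1: interest $397.13; balance after payment $21,660.49.
Month 2: interest $395.30; balance after payment $21,558.79.
Closed form: n = −ln(1 − rB₀/P)/ln(1+r) = −ln(0.20095)/ln(1.01825) ≈ 88.728, so the balance reaches zero during payment 89.

89 payments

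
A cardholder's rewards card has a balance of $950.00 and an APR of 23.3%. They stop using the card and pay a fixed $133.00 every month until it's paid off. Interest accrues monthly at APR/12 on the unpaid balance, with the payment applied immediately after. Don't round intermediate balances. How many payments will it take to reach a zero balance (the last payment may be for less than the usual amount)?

Monthly rate r = 23.3%/12 = 1.94167% = 0.0194167.
Recurrence: B ← B·(1+r) − $133.00.
Month 1: interest $18.45; balance after payment $835.45.
Month 2: interest $16.22; balance after payment $718.67.
Closed form: n = −ln(1 − rB₀/P)/ln(1+r) = −ln(0.86131)/ln(1.01942) ≈ 7.764, so the balance reaches zero during payment 8.

8 months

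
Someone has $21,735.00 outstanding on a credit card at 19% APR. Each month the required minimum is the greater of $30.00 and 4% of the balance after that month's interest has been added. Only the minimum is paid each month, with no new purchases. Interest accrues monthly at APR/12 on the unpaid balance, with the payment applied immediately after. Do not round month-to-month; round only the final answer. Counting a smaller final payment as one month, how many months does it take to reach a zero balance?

Monthly rate r = 19%/12 = 1.58333% = 0.0158333.
While 4% of the post-interest balance exceeds $30.00, each month B ← (B·(1+r))·(1 − 0.04), i.e. B shrinks by the factor (1+r)·0.96 = 0.9752.
This holds for months 1–135. Entering month 136 the balance is $732.50; 4% of the post-interest balance is now below $30.00, so the flat $30.00 minimum applies from here.
From month 136 a fixed $30.00 at rate r clears $732.50 in 32 more payments. Total: 135 + 32 = 167 months.

167 months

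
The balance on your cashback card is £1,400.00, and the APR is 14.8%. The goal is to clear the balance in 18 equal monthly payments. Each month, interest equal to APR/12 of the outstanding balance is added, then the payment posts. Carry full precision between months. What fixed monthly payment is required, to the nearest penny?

£87.21

Monthly rate r = 14.8%/12 = 1.23333% = 0.0123333.
Level-payment amortization: P = B₀·r / (1 − (1+r)^(−n)) = 1400.00·0.0123333 / (1 − 1.01233^(−18)).
Denominator 1 − (1+r)^(−18) = 0.197996377.
P = 17.2667 / 0.197996377 ≈ 87.21.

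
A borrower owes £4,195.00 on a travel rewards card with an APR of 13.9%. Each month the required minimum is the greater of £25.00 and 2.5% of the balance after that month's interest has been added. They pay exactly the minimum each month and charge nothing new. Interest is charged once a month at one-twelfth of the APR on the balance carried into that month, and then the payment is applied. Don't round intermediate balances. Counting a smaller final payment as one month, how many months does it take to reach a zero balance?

Monthly rate r = 13.9%/12 = 1.15833% = 0.0115833.
While 2.5% of the post-interest balance exceeds £25.00, each month B ← (B·(1+r))·(1 − 0.025), i.e. B shrinks by the factor (1+r)·0.975 = 0.98629.
This holds for months 1–105. Entering month 106 the balance is £984.90; 2.5% of the post-interest balance is now below £25.00, so the flat £25.00 minimum applies from here.
From month 106 a fixed £25.00 at rate r clears £984.90 in 53 more payments. Total: 105 + 53 = 158 months.

158 months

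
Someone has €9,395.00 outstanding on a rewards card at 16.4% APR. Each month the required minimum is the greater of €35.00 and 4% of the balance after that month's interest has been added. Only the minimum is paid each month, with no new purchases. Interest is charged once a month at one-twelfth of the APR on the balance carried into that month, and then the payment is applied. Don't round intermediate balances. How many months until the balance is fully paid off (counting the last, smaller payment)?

118 months

Monthly rate r = 16.4%/12 = 1.36667% = 0.0136667.
While 4% of the post-interest balance exceeds €35.00, each month B ← (B·(1+r))·(1 − 0.04), i.e. B shrinks by the factor (1+r)·0.96 = 0.97312.
This holds for months 1–88. Entering month 89 the balance is €854.16; 4% of the post-interest balance is now below €35.00, so the flat €35.00 minimum applies from here.
From month 89 a fixed €35.00 at rate r clears €854.16 in 30 more payments. Total: 88 + 30 = 118 months.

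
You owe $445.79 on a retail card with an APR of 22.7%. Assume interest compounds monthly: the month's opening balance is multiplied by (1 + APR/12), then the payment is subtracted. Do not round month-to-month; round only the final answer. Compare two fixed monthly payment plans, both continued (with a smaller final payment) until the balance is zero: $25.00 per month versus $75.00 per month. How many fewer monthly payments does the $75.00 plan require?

15 fewer payments

Monthly rate r = 22.7%/12 = 1.89167% = 0.0189167.
At $25.00/mo: n = ⌈−ln(1 − rB₀/P)/ln(1+r)⌉ = 22 payments (last $23.91); total interest = total paid − $445.79 = $103.12.
At $75.00/mo: 7 payments (last $27.53); total interest $31.74.
Payments saved = 22 − 7 = 15.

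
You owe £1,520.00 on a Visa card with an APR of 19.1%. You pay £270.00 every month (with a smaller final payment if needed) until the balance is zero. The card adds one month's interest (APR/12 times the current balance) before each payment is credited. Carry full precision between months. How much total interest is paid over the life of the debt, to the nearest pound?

Monthly rate r = 19.1%/12 = 1.59167% = 0.0159167.
Payoff takes n = ⌈−ln(1 − rB₀/P)/ln(1+r)⌉ = ⌈5.945⌉ = 6 payments; the last is £255.21.
Total paid = 5·£270.00 + £255.21 = £1,605.21.
Total interest = total paid − principal = £1,605.21 − £1,520.00 = £85.21.

£85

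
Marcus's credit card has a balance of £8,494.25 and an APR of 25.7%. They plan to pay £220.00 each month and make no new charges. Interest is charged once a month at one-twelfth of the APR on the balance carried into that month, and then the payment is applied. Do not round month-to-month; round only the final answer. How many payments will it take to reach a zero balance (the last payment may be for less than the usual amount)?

83 months

Monthly rate r = 25.7%/12 = 2.14167% = 0.0214167.
Recurrence: B ← B·(1+r) − £220.00.
Month 1: interest £181.92; balance after payment £8,456.17.
Month 2: interest £181.10; balance after payment £8,417.27.
Closed form: n = −ln(1 − rB₀/P)/ln(1+r) = −ln(0.1731)/ln(1.02142) ≈ 82.768, so the balance reaches zero during payment 83.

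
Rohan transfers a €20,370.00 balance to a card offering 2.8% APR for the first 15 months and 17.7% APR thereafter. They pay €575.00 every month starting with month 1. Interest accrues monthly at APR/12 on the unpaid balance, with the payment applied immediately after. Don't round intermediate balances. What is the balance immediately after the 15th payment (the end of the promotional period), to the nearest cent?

€12,327.40

Promo months 1–15 at r₀ = 2.8%/12 = 0.00233333; months 16+ at r₁ = 17.7%/12 = 0.01475.
After month 15: iterate B ← B·(1+r₀) − €575.00 for 15 months → €12,327.40.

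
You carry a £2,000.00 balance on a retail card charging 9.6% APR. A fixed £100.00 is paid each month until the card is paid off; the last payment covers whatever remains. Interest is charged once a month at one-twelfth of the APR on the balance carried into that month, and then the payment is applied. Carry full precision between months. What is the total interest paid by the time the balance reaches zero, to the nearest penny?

£188.17

Monthly rate r = 9.6%/12 = 0.8% = 0.008.
Payoff takes n = ⌈−ln(1 − rB₀/P)/ln(1+r)⌉ = ⌈21.881⌉ = 22 payments; the last is £88.17.
Total paid = 21·£100.00 + £88.17 = £2,188.17.
Total interest = total paid − principal = £2,188.17 − £2,000.00 = £188.17.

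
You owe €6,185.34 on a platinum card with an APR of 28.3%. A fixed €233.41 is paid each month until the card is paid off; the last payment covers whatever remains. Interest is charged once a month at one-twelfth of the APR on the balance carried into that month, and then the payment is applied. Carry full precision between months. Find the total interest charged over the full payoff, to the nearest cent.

Monthly rate r = 28.3%/12 = 2.35833% = 0.0235833.
Payoff takes n = ⌈−ln(1 − rB₀/P)/ln(1+r)⌉ = ⌈42.073⌉ = 43 payments; the last is €17.31.
Total paid = 42·€233.41 + €17.31 = €9,820.53.
Total interest = total paid − principal = €9,820.53 − €6,185.34 = €3,635.19.

€3,635.19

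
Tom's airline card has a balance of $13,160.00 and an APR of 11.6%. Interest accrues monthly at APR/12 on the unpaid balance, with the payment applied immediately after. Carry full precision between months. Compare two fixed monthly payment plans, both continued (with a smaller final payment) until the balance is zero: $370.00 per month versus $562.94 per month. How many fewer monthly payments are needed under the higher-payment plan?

Monthly rate r = 11.6%/12 = 0.966667% = 0.00966667.
At $370.00/mo: n = ⌈−ln(1 − rB₀/P)/ln(1+r)⌉ = 44 payments (last $294.49); total interest = total paid − $13,160.00 = $3,044.49.
At $562.94/mo: 27 payments (last $353.58); total interest $1,830.02.
Payments saved = 44 − 27 = 17.

17 fewer payments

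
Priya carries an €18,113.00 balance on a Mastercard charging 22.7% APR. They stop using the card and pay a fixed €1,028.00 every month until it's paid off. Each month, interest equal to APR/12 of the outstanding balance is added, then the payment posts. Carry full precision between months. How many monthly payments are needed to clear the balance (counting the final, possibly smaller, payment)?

22 payments

Monthly rate r = 22.7%/12 = 1.89167% = 0.0189167.
Recurrence: B ← B·(1+r) − €1,028.00.
Month 1: interest €342.64; balance after payment €17,427.64.
Month 2: interest €329.67; balance after payment €16,729.31.
Closed form: n = −ln(1 − rB₀/P)/ln(1+r) = −ln(0.66669)/ln(1.01892) ≈ 21.634, so the balance reaches zero during payment 22.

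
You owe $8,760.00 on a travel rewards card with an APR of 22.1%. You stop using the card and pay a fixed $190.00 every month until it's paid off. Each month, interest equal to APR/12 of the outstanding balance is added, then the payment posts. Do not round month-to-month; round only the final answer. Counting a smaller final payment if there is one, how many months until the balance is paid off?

104 months

Monthly rate r = 22.1%/12 = 1.84167% = 0.0184167.
Recurrence: B ← B·(1+r) − $190.00.
Month 1: interest $161.33; balance after payment $8,731.33.
Month 2: interest $160.80; balance after payment $8,702.13.
Closed form: n = −ln(1 − rB₀/P)/ln(1+r) = −ln(0.15089)/ln(1.01842) ≈ 103.631, so the balance reaches zero during payment 104.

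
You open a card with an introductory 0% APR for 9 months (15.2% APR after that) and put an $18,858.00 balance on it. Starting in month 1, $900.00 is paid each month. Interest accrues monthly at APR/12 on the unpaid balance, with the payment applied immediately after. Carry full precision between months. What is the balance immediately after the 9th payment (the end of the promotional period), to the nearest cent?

Promo months 1–9 at r₀ = 0%/12 = 0; months 10+ at r₁ = 15.2%/12 = 0.0126667.
After month 9 (no interest yet): B = $18,858.00 − 9·$900.00 = $10,758.00.

$10,758.00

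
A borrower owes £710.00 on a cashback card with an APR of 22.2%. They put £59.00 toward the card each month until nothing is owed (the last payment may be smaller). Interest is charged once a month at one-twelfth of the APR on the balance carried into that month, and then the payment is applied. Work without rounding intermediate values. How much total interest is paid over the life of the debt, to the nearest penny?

Monthly rate r = 22.2%/12 = 1.85% = 0.0185.
Payoff takes n = ⌈−ln(1 − rB₀/P)/ln(1+r)⌉ = ⌈13.738⌉ = 14 payments; the last is £43.66.
Total paid = 13·£59.00 + £43.66 = £810.66.
Total interest = total paid − principal = £810.66 − £710.00 = £100.66.

£100.66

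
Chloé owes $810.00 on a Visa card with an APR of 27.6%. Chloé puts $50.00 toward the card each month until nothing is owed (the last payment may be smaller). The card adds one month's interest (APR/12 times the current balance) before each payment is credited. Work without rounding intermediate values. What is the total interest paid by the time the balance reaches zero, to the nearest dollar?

$215

Monthly rate r = 27.6%/12 = 2.3% = 0.023.
Payoff takes n = ⌈−ln(1 − rB₀/P)/ln(1+r)⌉ = ⌈20.501⌉ = 21 payments; the last is $25.17.
Total paid = 20·$50.00 + $25.17 = $1,025.17.
Total interest = total paid − principal = $1,025.17 − $810.00 = $215.17.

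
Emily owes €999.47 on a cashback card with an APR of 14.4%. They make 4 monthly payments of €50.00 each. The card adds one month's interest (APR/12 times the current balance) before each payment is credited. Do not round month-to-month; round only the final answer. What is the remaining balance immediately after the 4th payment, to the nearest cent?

€844.69

Monthly rate r = 14.4%/12 = 1.2% = 0.012.
Each month: B ← B·(1+r) − €50.00.
Month 1: interest €11.99; balance after payment €961.46.
Month 2: interest €11.54; balance after payment €923.00.
Month 3: interest €11.08; balance after payment €884.08.
Month 4: interest €10.61; balance after payment €844.69.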